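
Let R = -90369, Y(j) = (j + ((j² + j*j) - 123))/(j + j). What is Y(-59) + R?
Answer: -5335161/59 ≈ -90427.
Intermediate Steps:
Y(j) = (-123 + j + 2*j²)/(2*j) (Y(j) = (j + ((j² + j²) - 123))/((2*j)) = (j + (2*j² - 123))*(1/(2*j)) = (j + (-123 + 2*j²))*(1/(2*j)) = (-123 + j + 2*j²)*(1/(2*j)) = (-123 + j + 2*j²)/(2*j))
Y(-59) + R = (½ - 59 - 123/2/(-59)) - 90369 = (½ - 59 - 123/2*(-1/59)) - 90369 = (½ - 59 + 123/118) - 90369 = -3390/59 - 90369 = -5335161/59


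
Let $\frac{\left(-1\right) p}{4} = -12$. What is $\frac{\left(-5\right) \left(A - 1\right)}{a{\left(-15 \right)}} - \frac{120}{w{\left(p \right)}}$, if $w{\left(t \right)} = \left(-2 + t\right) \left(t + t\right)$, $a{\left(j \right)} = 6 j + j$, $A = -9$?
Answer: $- \frac{1945}{3864} \approx -0.50336$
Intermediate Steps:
$a{\left(j \right)} = 7 j$
$p = 48$ ($p = \left(-4\right) \left(-12\right) = 48$)
$w{\left(t \right)} = 2 t \left(-2 + t\right)$ ($w{\left(t \right)} = \left(-2 + t\right) 2 t = 2 t \left(-2 + t\right)$)
$\frac{\left(-5\right) \left(A - 1\right)}{a{\left(-15 \right)}} - \frac{120}{w{\left(p \right)}} = \frac{\left(-5\right) \left(-9 - 1\right)}{7 \left(-15\right)} - \frac{120}{2 \cdot 48 \left(-2 + 48\right)} = \frac{\left(-5\right) \left(-10\right)}{-105} - \frac{120}{2 \cdot 48 \cdot 46} = 50 \left(- \frac{1}{105}\right) - \frac{120}{4416} = - \frac{10}{21} - \frac{5}{184} = - \frac{1945}{3864}$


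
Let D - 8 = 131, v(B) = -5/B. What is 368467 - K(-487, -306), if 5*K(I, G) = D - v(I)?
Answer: 897149457/2435 ≈ 3.6844e+5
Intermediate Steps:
D = 139 (D = 8 + 131 = 139)
K(I, G) = 139/5 + 1/I (K(I, G) = (139 - (-5)/I)/5 = (139 + 5/I)/5 = 139/5 + 1/I)
368467 - K(-487, -306) = 368467 - (139/5 + 1/(-487)) = 368467 - (139/5 - 1/487) = 368467 - 1*67688/2435 = 368467 - 67688/2435 = 897149457/2435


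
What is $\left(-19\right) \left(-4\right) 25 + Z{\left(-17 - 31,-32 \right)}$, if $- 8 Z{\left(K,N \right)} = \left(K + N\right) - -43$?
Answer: $\frac{15237}{8} \approx 1904.6$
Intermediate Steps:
$Z{\left(K,N \right)} = - \frac{43}{8} - \frac{K}{8} - \frac{N}{8}$ ($Z{\left(K,N \right)} = - \frac{\left(K + N\right) - -43}{8} = - \frac{\left(K + N\right) + 43}{8} = - \frac{43 + K + N}{8} = - \frac{43}{8} - \frac{K}{8} - \frac{N}{8}$)
$\left(-19\right) \left(-4\right) 25 + Z{\left(-17 - 31,-32 \right)} = \left(-19\right) \left(-4\right) 25 - \left(\frac{11}{8} + \frac{-17 - 31}{8}\right) = 76 \cdot 25 - \left(\frac{11}{8} + \frac{-17 - 31}{8}\right) = 1900 - - \frac{37}{8} = 1900 + \left(- \frac{43}{8} + 6 + 4\right) = 1900 + \frac{37}{8} = \frac{15237}{8}$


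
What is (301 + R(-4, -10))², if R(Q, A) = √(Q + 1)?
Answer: (301 + I*√3)² ≈ 90598.0 + 1043.0*I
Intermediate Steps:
R(Q, A) = √(1 + Q)
(301 + R(-4, -10))² = (301 + √(1 - 4))² = (301 + √(-3))² = (301 + I*√3)²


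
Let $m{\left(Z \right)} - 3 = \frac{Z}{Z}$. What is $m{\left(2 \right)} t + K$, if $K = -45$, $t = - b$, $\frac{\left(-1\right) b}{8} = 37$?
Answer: $1139$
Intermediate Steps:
$b = -296$ ($b = \left(-8\right) 37 = -296$)
$m{\left(Z \right)} = 4$ ($m{\left(Z \right)} = 3 + \frac{Z}{Z} = 3 + 1 = 4$)
$t = 296$ ($t = \left(-1\right) \left(-296\right) = 296$)
$m{\left(2 \right)} t + K = 4 \cdot 296 - 45 = 1184 - 45 = 1139$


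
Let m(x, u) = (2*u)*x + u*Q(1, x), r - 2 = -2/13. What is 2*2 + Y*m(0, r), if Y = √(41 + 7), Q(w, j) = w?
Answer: 4 + 96*√3/13 ≈ 16.791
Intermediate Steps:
r = 24/13 (r = 2 - 2/13 = 24/13 ≈ 1.8462)
Y = 4*√3 (Y = √48 = 4*√3 ≈ 6.9282)
m(x, u) = u + 2*u*x (m(x, u) = (2*u)*x + u*1 = 2*u*x + u = u + 2*u*x)
2*2 + Y*m(0, r) = 2*2 + (4*√3)*(24*(1 + 2*0)/13) = 4 + (4*√3)*(24*(1 + 0)/13) = 4 + (4*√3)*((24/13)*1) = 4 + (4*√3)*(24/13) = 4 + 96*√3/13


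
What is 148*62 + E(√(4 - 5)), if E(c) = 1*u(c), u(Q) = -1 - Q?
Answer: 9175 - I ≈ 9175.0 - 1.0*I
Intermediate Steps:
E(c) = -1 - c (E(c) = 1*(-1 - c) = -1 - c)
148*62 + E(√(4 - 5)) = 148*62 + (-1 - √(4 - 5)) = 9176 + (-1 - √(-1)) = 9176 + (-1 - I) = 9175 - I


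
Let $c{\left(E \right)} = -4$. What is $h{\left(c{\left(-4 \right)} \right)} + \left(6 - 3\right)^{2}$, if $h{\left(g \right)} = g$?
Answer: $5$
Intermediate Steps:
$h{\left(c{\left(-4 \right)} \right)} + \left(6 - 3\right)^{2} = -4 + \left(6 - 3\right)^{2} = -4 + 3^{2} = -4 + 9 = 5$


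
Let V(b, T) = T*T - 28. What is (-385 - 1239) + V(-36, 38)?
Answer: -208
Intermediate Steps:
V(b, T) = -28 + T² (V(b, T) = T² - 28 = -28 + T²)
(-385 - 1239) + V(-36, 38) = (-385 - 1239) + (-28 + 38²) = -1624 + (-28 + 1444) = -1624 + 1416 = -208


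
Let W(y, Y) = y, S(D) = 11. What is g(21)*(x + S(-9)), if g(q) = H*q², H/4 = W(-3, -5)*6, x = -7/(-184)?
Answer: -8061039/23 ≈ -3.5048e+5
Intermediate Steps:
x = 7/184 (x = -7*(-1/184) = 7/184 ≈ 0.038043)
H = -72 (H = 4*(-3*6) = 4*(-18) = -72)
g(q) = -72*q²
g(21)*(x + S(-9)) = (-72*21²)*(7/184 + 11) = -72*441*(2031/184) = -31752*2031/184 = -8061039/23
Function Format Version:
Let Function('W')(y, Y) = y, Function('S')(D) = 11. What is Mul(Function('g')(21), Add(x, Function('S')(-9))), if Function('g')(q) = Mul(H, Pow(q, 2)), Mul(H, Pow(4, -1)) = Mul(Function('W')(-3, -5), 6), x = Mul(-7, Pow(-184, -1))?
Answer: Rational(-8061039, 23) ≈ -3.5048e+5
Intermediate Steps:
x = Rational(7, 184) (x = Mul(-7, Rational(-1, 184)) = Rational(7, 184) ≈ 0.038043)
H = -72 (H = Mul(4, Mul(-3, 6)) = Mul(4, -18) = -72)
Function('g')(q) = Mul(-72, Pow(q, 2))
Mul(Function('g')(21), Add(x, Function('S')(-9))) = Mul(Mul(-72, Pow(21, 2)), Add(Rational(7, 184), 11)) = Mul(Mul(-72, 441), Rational(2031, 184)) = Mul(-31752, Rational(2031, 184)) = Rational(-8061039, 23)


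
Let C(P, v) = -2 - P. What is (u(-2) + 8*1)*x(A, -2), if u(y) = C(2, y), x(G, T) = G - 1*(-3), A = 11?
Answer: 56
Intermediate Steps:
x(G, T) = 3 + G (x(G, T) = G + 3 = 3 + G)
u(y) = -4 (u(y) = -2 - 1*2 = -2 - 2 = -4)
(u(-2) + 8*1)*x(A, -2) = (-4 + 8*1)*(3 + 11) = (-4 + 8)*14 = 4*14 = 56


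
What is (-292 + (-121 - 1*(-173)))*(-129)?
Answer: 30960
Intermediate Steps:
(-292 + (-121 - 1*(-173)))*(-129) = (-292 + (-121 + 173))*(-129) = (-292 + 52)*(-129) = -240*(-129) = 30960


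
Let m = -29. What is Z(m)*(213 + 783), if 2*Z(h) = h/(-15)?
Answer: 4814/5 ≈ 962.80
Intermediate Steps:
Z(h) = -h/30 (Z(h) = (h/(-15))/2 = (h*(-1/15))/2 = (-h/15)/2 = -h/30)
Z(m)*(213 + 783) = (-1/30*(-29))*(213 + 783) = (29/30)*996 = 4814/5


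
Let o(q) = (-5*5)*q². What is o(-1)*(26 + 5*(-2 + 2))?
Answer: -650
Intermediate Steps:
o(q) = -25*q²
o(-1)*(26 + 5*(-2 + 2)) = (-25*(-1)²)*(26 + 5*(-2 + 2)) = (-25*1)*(26 + 5*0) = -25*(26 + 0) = -25*26 = -650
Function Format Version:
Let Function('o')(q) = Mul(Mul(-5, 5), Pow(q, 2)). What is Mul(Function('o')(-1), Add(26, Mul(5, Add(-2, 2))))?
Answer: -650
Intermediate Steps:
Function('o')(q) = Mul(-25, Pow(q, 2))
Mul(Function('o')(-1), Add(26, Mul(5, Add(-2, 2)))) = Mul(Mul(-25, Pow(-1, 2)), Add(26, Mul(5, Add(-2, 2)))) = Mul(Mul(-25, 1), Add(26, Mul(5, 0))) = Mul(-25, Add(26, 0)) = Mul(-25, 26) = -650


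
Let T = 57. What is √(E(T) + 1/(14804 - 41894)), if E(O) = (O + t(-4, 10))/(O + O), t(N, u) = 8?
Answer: 2*√1048921790/85785 ≈ 0.75508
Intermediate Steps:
E(O) = (8 + O)/(2*O) (E(O) = (O + 8)/(O + O) = (8 + O)/((2*O)) = (8 + O)*(1/(2*O)) = (8 + O)/(2*O))
√(E(T) + 1/(14804 - 41894)) = √((½)*(8 + 57)/57 + 1/(14804 - 41894)) = √((½)*(1/57)*65 + 1/(-27090)) = √(65/114 - 1/27090) = √(146728/257355) = 2*√1048921790/85785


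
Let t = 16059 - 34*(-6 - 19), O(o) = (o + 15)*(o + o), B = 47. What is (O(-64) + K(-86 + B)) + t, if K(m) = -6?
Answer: 23175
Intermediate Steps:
O(o) = 2*o*(15 + o) (O(o) = (15 + o)*(2*o) = 2*o*(15 + o))
t = 16909 (t = 16059 - 34*(-25) = 16059 + 850 = 16909)
(O(-64) + K(-86 + B)) + t = (2*(-64)*(15 - 64) - 6) + 16909 = (2*(-64)*(-49) - 6) + 16909 = (6272 - 6) + 16909 = 6266 + 16909 = 23175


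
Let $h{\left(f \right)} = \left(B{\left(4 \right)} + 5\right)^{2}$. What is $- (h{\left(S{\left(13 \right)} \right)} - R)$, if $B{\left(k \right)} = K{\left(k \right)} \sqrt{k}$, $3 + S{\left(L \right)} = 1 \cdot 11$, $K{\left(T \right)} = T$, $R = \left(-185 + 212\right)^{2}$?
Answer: $560$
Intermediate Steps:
$R = 729$ ($R = 27^{2} = 729$)
$S{\left(L \right)} = 8$ ($S{\left(L \right)} = -3 + 1 \cdot 11 = -3 + 11 = 8$)
$B{\left(k \right)} = k^{\frac{3}{2}}$ ($B{\left(k \right)} = k \sqrt{k} = k^{\frac{3}{2}}$)
$h{\left(f \right)} = 169$ ($h{\left(f \right)} = \left(4^{\frac{3}{2}} + 5\right)^{2} = \left(8 + 5\right)^{2} = 13^{2} = 169$)
$- (h{\left(S{\left(13 \right)} \right)} - R) = - (169 - 729) = \left(-1\right) \left(-560\right) = 560$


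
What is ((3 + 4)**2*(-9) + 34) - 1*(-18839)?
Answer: 18432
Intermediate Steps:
((3 + 4)**2*(-9) + 34) - 1*(-18839) = (7**2*(-9) + 34) + 18839 = (49*(-9) + 34) + 18839 = (-441 + 34) + 18839 = -407 + 18839 = 18432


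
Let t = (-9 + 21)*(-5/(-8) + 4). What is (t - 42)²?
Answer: 729/4 ≈ 182.25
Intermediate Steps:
t = 111/2 (t = 12*(-5*(-⅛) + 4) = 12*(5/8 + 4) = 12*(37/8) = 111/2 ≈ 55.500)
(t - 42)² = (111/2 - 42)² = (27/2)² = 729/4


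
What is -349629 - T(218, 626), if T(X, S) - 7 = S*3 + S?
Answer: -352140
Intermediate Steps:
T(X, S) = 7 + 4*S (T(X, S) = 7 + (S*3 + S) = 7 + (3*S + S) = 7 + 4*S)
-349629 - T(218, 626) = -349629 - (7 + 4*626) = -349629 - (7 + 2504) = -349629 - 1*2511 = -349629 - 2511 = -352140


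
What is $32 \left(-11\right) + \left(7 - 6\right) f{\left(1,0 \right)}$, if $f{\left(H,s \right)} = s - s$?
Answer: $-352$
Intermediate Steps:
$f{\left(H,s \right)} = 0$
$32 \left(-11\right) + \left(7 - 6\right) f{\left(1,0 \right)} = 32 \left(-11\right) + \left(7 - 6\right) 0 = -352 + 1 \cdot 0 = -352 + 0 = -352$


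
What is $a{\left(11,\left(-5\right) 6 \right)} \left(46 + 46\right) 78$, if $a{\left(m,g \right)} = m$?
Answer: $78936$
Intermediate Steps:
$a{\left(11,\left(-5\right) 6 \right)} \left(46 + 46\right) 78 = 11 \left(46 + 46\right) 78 = 11 \cdot 92 \cdot 78 = 1012 \cdot 78 = 78936$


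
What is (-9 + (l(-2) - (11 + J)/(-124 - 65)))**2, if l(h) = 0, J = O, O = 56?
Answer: 2669956/35721 ≈ 74.745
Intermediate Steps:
J = 56
(-9 + (l(-2) - (11 + J)/(-124 - 65)))**2 = (-9 + (0 - (11 + 56)/(-124 - 65)))**2 = (-9 + (0 - 67/(-189)))**2 = (-9 + (0 - 67*(-1)/189))**2 = (-9 + (0 - 1*(-67/189)))**2 = (-9 + (0 + 67/189))**2 = (-9 + 67/189)**2 = (-1634/189)**2 = 2669956/35721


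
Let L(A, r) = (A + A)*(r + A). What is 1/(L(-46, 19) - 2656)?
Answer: -1/172 ≈ -0.0058140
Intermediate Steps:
L(A, r) = 2*A*(A + r) (L(A, r) = (2*A)*(A + r) = 2*A*(A + r))
1/(L(-46, 19) - 2656) = 1/(2*(-46)*(-46 + 19) - 2656) = 1/(2*(-46)*(-27) - 2656) = 1/(2484 - 2656) = 1/(-172) = -1/172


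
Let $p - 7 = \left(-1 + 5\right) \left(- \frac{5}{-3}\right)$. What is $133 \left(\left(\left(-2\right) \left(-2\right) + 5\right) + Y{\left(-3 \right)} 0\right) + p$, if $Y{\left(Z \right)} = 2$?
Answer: $\frac{3632}{3} \approx 1210.7$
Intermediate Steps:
$p = \frac{41}{3}$ ($p = 7 + \left(-1 + 5\right) \left(- \frac{5}{-3}\right) = 7 + 4 \left(\left(-5\right) \left(- \frac{1}{3}\right)\right) = 7 + 4 \cdot \frac{5}{3} = 7 + \frac{20}{3} = \frac{41}{3} \approx 13.667$)
$133 \left(\left(\left(-2\right) \left(-2\right) + 5\right) + Y{\left(-3 \right)} 0\right) + p = 133 \left(\left(\left(-2\right) \left(-2\right) + 5\right) + 2 \cdot 0\right) + \frac{41}{3} = 133 \left(\left(4 + 5\right) + 0\right) + \frac{41}{3} = 133 \left(9 + 0\right) + \frac{41}{3} = 133 \cdot 9 + \frac{41}{3} = 1197 + \frac{41}{3} = \frac{3632}{3}$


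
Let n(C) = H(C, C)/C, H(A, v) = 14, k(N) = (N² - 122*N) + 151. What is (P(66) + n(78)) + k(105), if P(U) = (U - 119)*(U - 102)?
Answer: 10693/39 ≈ 274.18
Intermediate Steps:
k(N) = 151 + N² - 122*N
P(U) = (-119 + U)*(-102 + U)
n(C) = 14/C
(P(66) + n(78)) + k(105) = ((12138 + 66² - 221*66) + 14/78) + (151 + 105² - 122*105) = ((12138 + 4356 - 14586) + 14*(1/78)) + (151 + 11025 - 12810) = (1908 + 7/39) - 1634 = 74419/39 - 1634 = 10693/39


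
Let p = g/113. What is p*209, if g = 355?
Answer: 74195/113 ≈ 656.59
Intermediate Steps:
p = 355/113 ≈ 3.1416
p*209 = (355/113)*209 = 74195/113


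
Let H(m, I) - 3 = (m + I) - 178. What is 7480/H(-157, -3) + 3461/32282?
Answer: -48061985/2162894 ≈ -22.221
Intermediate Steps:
H(m, I) = -175 + I + m (H(m, I) = 3 + ((m + I) - 178) = 3 + ((I + m) - 178) = 3 + (-178 + I + m) = -175 + I + m)
7480/H(-157, -3) + 3461/32282 = 7480/(-175 - 3 - 157) + 3461/32282 = 7480/(-335) + 3461*(1/32282) = 7480*(-1/335) + 3461/32282 = -1496/67 + 3461/32282 = -48061985/2162894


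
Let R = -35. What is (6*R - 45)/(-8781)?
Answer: 85/2927 ≈ 0.029040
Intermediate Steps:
(6*R - 45)/(-8781) = (6*(-35) - 45)/(-8781) = (-210 - 45)*(-1/8781) = -255*(-1/8781) = 85/2927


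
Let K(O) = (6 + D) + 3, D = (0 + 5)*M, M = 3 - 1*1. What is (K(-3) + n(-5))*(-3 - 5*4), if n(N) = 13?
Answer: -736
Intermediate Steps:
M = 2 (M = 3 - 1 = 2)
D = 10 (D = (0 + 5)*2 = 5*2 = 10)
K(O) = 19 (K(O) = (6 + 10) + 3 = 16 + 3 = 19)
(K(-3) + n(-5))*(-3 - 5*4) = (19 + 13)*(-3 - 5*4) = 32*(-3 - 20) = 32*(-23) = -736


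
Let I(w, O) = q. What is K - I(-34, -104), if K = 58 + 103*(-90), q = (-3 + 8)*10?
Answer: -9262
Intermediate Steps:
q = 50 (q = 5*10 = 50)
I(w, O) = 50
K = -9212 (K = 58 - 9270 = -9212)
K - I(-34, -104) = -9212 - 1*50 = -9212 - 50 = -9262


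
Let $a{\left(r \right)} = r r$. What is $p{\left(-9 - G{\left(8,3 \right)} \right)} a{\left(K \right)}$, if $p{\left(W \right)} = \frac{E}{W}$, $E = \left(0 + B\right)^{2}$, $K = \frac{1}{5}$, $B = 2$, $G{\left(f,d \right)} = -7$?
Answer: $- \frac{2}{25} \approx -0.08$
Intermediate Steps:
$K = \frac{1}{5} \approx 0.2$
$E = 4$ ($E = \left(0 + 2\right)^{2} = 2^{2} = 4$)
$p{\left(W \right)} = \frac{4}{W}$
$a{\left(r \right)} = r^{2}$
$p{\left(-9 - G{\left(8,3 \right)} \right)} a{\left(K \right)} = \frac{4 \frac{1}{-9 - -7}}{25} = \frac{4}{-9 + 7} \cdot \frac{1}{25} = \frac{4}{-2} \cdot \frac{1}{25} = 4 \left(- \frac{1}{2}\right) \frac{1}{25} = \left(-2\right) \frac{1}{25} = - \frac{2}{25}$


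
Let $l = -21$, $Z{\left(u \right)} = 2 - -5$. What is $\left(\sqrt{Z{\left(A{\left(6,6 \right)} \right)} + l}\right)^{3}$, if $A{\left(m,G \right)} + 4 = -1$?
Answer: $- 14 i \sqrt{14} \approx - 52.383 i$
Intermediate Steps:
$A{\left(m,G \right)} = -5$ ($A{\left(m,G \right)} = -4 - 1 = -5$)
$Z{\left(u \right)} = 7$ ($Z{\left(u \right)} = 2 + 5 = 7$)
$\left(\sqrt{Z{\left(A{\left(6,6 \right)} \right)} + l}\right)^{3} = \left(\sqrt{7 - 21}\right)^{3} = \left(\sqrt{-14}\right)^{3} = \left(i \sqrt{14}\right)^{3} = - 14 i \sqrt{14}$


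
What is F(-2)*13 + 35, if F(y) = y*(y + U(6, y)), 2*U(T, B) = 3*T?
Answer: -147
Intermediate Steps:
U(T, B) = 3*T/2 (U(T, B) = (3*T)/2 = 3*T/2)
F(y) = y*(9 + y) (F(y) = y*(y + (3/2)*6) = y*(y + 9) = y*(9 + y))
F(-2)*13 + 35 = -2*(9 - 2)*13 + 35 = -2*7*13 + 35 = -14*13 + 35 = -182 + 35 = -147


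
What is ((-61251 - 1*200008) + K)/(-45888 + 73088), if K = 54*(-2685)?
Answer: -23897/1600 ≈ -14.936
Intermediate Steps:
K = -144990
((-61251 - 1*200008) + K)/(-45888 + 73088) = ((-61251 - 1*200008) - 144990)/(-45888 + 73088) = ((-61251 - 200008) - 144990)/27200 = (-261259 - 144990)*(1/27200) = -406249*1/27200 = -23897/1600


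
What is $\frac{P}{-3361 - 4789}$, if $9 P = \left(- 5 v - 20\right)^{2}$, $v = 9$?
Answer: $- \frac{169}{2934} \approx -0.057601$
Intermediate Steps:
$P = \frac{4225}{9}$ ($P = \frac{\left(\left(-5\right) 9 - 20\right)^{2}}{9} = \frac{\left(-45 - 20\right)^{2}}{9} = \frac{\left(-65\right)^{2}}{9} = \frac{1}{9} \cdot 4225 = \frac{4225}{9} \approx 469.44$)
$\frac{P}{-3361 - 4789} = \frac{4225}{9 \left(-3361 - 4789\right)} = \frac{4225}{9 \left(-8150\right)} = \frac{4225}{9} \left(- \frac{1}{8150}\right) = - \frac{169}{2934}$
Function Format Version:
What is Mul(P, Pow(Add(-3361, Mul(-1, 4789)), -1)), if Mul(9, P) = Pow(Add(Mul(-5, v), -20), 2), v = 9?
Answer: Rational(-169, 2934) ≈ -0.057601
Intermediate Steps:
P = Rational(4225, 9) (P = Mul(Rational(1, 9), Pow(Add(Mul(-5, 9), -20), 2)) = Mul(Rational(1, 9), Pow(Add(-45, -20), 2)) = Mul(Rational(1, 9), Pow(-65, 2)) = Mul(Rational(1, 9), 4225) = Rational(4225, 9) ≈ 469.44)
Mul(P, Pow(Add(-3361, Mul(-1, 4789)), -1)) = Mul(Rational(4225, 9), Pow(Add(-3361, Mul(-1, 4789)), -1)) = Mul(Rational(4225, 9), Pow(Add(-3361, -4789), -1)) = Mul(Rational(4225, 9), Pow(-8150, -1)) = Mul(Rational(4225, 9), Rational(-1, 8150)) = Rational(-169, 2934)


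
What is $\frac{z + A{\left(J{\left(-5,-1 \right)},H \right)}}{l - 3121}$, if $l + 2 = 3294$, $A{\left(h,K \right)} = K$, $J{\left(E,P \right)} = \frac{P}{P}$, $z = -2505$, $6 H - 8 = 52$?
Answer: $- \frac{2495}{171} \approx -14.591$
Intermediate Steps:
$H = 10$ ($H = \frac{4}{3} + \frac{1}{6} \cdot 52 = \frac{4}{3} + \frac{26}{3} = 10$)
$J{\left(E,P \right)} = 1$
$l = 3292$ ($l = -2 + 3294 = 3292$)
$\frac{z + A{\left(J{\left(-5,-1 \right)},H \right)}}{l - 3121} = \frac{-2505 + 10}{3292 - 3121} = - \frac{2495}{171}$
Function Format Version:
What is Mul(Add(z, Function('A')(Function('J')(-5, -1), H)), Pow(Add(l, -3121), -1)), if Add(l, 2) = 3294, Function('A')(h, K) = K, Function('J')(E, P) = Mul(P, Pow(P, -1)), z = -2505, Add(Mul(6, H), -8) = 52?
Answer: Rational(-2495, 171) ≈ -14.591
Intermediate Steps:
H = 10 (H = Add(Rational(4, 3), Mul(Rational(1, 6), 52)) = Add(Rational(4, 3), Rational(26, 3)) = 10)
Function('J')(E, P) = 1
l = 3292 (l = Add(-2, 3294) = 3292)
Mul(Add(z, Function('A')(Function('J')(-5, -1), H)), Pow(Add(l, -3121), -1)) = Mul(Add(-2505, 10), Pow(Add(3292, -3121), -1)) = Mul(-2495, Pow(171, -1)) = Mul(-2495, Rational(1, 171)) = Rational(-2495, 171)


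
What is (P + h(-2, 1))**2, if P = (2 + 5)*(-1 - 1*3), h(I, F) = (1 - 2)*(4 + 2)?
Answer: 1156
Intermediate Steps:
h(I, F) = -6 (h(I, F) = -1*6 = -6)
P = -28 (P = 7*(-1 - 3) = 7*(-4) = -28)
(P + h(-2, 1))**2 = (-28 - 6)**2 = (-34)**2 = 1156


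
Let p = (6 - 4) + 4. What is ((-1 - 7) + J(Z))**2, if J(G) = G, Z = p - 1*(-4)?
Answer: 4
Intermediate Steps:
p = 6 (p = 2 + 4 = 6)
Z = 10 (Z = 6 - 1*(-4) = 6 + 4 = 10)
((-1 - 7) + J(Z))**2 = ((-1 - 7) + 10)**2 = (-8 + 10)**2 = 2**2 = 4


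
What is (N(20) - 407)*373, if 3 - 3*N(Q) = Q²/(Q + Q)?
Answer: -458044/3 ≈ -1.5268e+5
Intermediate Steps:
N(Q) = 1 - Q/6 (N(Q) = 1 - Q²/(3*(Q + Q)) = 1 - Q²/(3*(2*Q)) = 1 - 1/(2*Q)*Q²/3 = 1 - Q/6)
(N(20) - 407)*373 = ((1 - ⅙*20) - 407)*373 = ((1 - 10/3) - 407)*373 = (-7/3 - 407)*373 = -1228/3*373 = -458044/3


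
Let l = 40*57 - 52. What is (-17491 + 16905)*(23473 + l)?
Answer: -15060786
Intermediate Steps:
l = 2228 (l = 2280 - 52 = 2228)
(-17491 + 16905)*(23473 + l) = (-17491 + 16905)*(23473 + 2228) = -586*25701 = -15060786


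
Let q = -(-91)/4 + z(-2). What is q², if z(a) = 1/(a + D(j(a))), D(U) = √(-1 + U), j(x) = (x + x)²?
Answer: 1018321/1936 + 1009*√15/242 ≈ 542.14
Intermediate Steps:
j(x) = 4*x² (j(x) = (2*x)² = 4*x²)
z(a) = 1/(a + √(-1 + 4*a²))
q = 91/4 + 1/(-2 + √15) (q = -(-91)/4 + 1/(-2 + √(-1 + 4*(-2)²)) = -(-91)/4 + 1/(-2 + √(-1 + 4*4)) = -13*(-7/4) + 1/(-2 + √(-1 + 16)) = 91/4 + 1/(-2 + √15) ≈ 23.284)
q² = (1009/44 + √15/11)²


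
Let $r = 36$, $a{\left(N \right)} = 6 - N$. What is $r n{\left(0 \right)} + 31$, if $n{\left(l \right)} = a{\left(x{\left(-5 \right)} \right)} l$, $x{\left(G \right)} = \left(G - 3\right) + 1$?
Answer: $31$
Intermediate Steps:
$x{\left(G \right)} = -2 + G$ ($x{\left(G \right)} = \left(-3 + G\right) + 1 = -2 + G$)
$n{\left(l \right)} = 13 l$ ($n{\left(l \right)} = \left(6 - \left(-2 - 5\right)\right) l = \left(6 - -7\right) l = \left(6 + 7\right) l = 13 l$)
$r n{\left(0 \right)} + 31 = 36 \cdot 13 \cdot 0 + 31 = 36 \cdot 0 + 31 = 0 + 31 = 31$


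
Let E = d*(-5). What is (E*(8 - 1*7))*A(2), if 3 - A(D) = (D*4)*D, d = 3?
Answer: 195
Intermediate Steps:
A(D) = 3 - 4*D² (A(D) = 3 - D*4*D = 3 - 4*D*D = 3 - 4*D²)
E = -15 (E = 3*(-5) = -15)
(E*(8 - 1*7))*A(2) = (-15*(8 - 1*7))*(3 - 4*2²) = (-15*(8 - 7))*(3 - 4*4) = (-15*1)*(3 - 16) = -15*(-13) = 195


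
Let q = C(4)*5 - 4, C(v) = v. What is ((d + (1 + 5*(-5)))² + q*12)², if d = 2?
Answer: 456976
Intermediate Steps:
q = 16 (q = 4*5 - 4 = 20 - 4 = 16)
((d + (1 + 5*(-5)))² + q*12)² = ((2 + (1 + 5*(-5)))² + 16*12)² = ((2 + (1 - 25))² + 192)² = ((2 - 24)² + 192)² = ((-22)² + 192)² = (484 + 192)² = 676² = 456976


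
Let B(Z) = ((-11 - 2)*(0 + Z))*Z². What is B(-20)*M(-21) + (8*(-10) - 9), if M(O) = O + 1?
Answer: -2080089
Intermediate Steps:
M(O) = 1 + O
B(Z) = -13*Z³ (B(Z) = (-13*Z)*Z² = -13*Z³)
B(-20)*M(-21) + (8*(-10) - 9) = (-13*(-20)³)*(1 - 21) + (8*(-10) - 9) = -13*(-8000)*(-20) + (-80 - 9) = 104000*(-20) - 89 = -2080000 - 89 = -2080089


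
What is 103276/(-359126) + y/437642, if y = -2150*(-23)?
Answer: -6859783623/39292155223 ≈ -0.17458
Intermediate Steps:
y = 49450
103276/(-359126) + y/437642 = 103276/(-359126) + 49450/437642 = 103276*(-1/359126) + 49450*(1/437642) = -51638/179563 + 24725/218821 = -6859783623/39292155223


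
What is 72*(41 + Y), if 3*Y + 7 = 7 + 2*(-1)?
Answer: 2904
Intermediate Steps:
Y = -⅔ (Y = -7/3 + (7 + 2*(-1))/3 = -7/3 + (7 - 2)/3 = -7/3 + (⅓)*5 = -7/3 + 5/3 = -⅔ ≈ -0.66667)
72*(41 + Y) = 72*(41 - ⅔) = 72*(121/3) = 2904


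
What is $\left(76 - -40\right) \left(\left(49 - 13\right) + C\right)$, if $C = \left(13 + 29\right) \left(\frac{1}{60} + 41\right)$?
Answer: $\frac{1020046}{5} \approx 2.0401 \cdot 10^{5}$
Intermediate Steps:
$C = \frac{17227}{10}$ ($C = 42 \left(\frac{1}{60} + 41\right) = 42 \cdot \frac{2461}{60} = \frac{17227}{10} \approx 1722.7$)
$\left(76 - -40\right) \left(\left(49 - 13\right) + C\right) = \left(76 - -40\right) \left(\left(49 - 13\right) + \frac{17227}{10}\right) = \left(76 + 40\right) \left(\left(49 - 13\right) + \frac{17227}{10}\right) = 116 \left(36 + \frac{17227}{10}\right) = 116 \cdot \frac{17587}{10} = \frac{1020046}{5}$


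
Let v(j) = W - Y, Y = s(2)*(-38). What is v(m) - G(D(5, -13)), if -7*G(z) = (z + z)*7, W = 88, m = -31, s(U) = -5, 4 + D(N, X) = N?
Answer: -100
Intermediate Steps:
D(N, X) = -4 + N
Y = 190 (Y = -5*(-38) = 190)
v(j) = -102 (v(j) = 88 - 1*190 = 88 - 190 = -102)
G(z) = -2*z (G(z) = -(z + z)*7/7 = -2*z*7/7 = -2*z)
v(m) - G(D(5, -13)) = -102 - (-2)*(-4 + 5) = -102 - (-2) = -102 - 1*(-2) = -102 + 2 = -100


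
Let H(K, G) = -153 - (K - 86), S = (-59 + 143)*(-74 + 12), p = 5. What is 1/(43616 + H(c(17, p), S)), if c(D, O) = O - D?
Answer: 1/43561 ≈ 2.2956e-5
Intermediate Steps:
S = -5208 (S = 84*(-62) = -5208)
H(K, G) = -67 - K (H(K, G) = -153 - (-86 + K) = -153 + (86 - K) = -67 - K)
1/(43616 + H(c(17, p), S)) = 1/(43616 + (-67 - (5 - 1*17))) = 1/(43616 + (-67 - (5 - 17))) = 1/(43616 + (-67 - 1*(-12))) = 1/(43616 + (-67 + 12)) = 1/(43616 - 55) = 1/43561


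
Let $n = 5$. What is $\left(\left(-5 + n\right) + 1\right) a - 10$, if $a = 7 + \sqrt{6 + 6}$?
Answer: $-3 + 2 \sqrt{3} \approx 0.4641$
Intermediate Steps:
$a = 7 + 2 \sqrt{3}$ ($a = 7 + \sqrt{12} = 7 + 2 \sqrt{3} \approx 10.464$)
$\left(\left(-5 + n\right) + 1\right) a - 10 = \left(\left(-5 + 5\right) + 1\right) \left(7 + 2 \sqrt{3}\right) - 10 = \left(0 + 1\right) \left(7 + 2 \sqrt{3}\right) - 10 = 1 \left(7 + 2 \sqrt{3}\right) - 10 = \left(7 + 2 \sqrt{3}\right) - 10 = -3 + 2 \sqrt{3}$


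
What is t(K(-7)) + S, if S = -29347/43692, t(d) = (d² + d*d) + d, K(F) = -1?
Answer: 14345/43692 ≈ 0.32832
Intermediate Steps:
t(d) = d + 2*d² (t(d) = (d² + d²) + d = 2*d² + d = d + 2*d²)
S = -29347/43692 (S = -29347*1/43692 = -29347/43692 ≈ -0.67168)
t(K(-7)) + S = -(1 + 2*(-1)) - 29347/43692 = -(1 - 2) - 29347/43692 = -1*(-1) - 29347/43692 = 1 - 29347/43692 = 14345/43692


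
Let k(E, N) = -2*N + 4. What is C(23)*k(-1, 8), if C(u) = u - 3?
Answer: -240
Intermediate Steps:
C(u) = -3 + u
k(E, N) = 4 - 2*N
C(23)*k(-1, 8) = (-3 + 23)*(4 - 2*8) = 20*(4 - 16) = 20*(-12) = -240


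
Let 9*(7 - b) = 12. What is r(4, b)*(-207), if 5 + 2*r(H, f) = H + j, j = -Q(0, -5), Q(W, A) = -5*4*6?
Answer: -24633/2 ≈ -12317.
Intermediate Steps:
b = 17/3 (b = 7 - ⅑*12 = 7 - 4/3 = 17/3 ≈ 5.6667)
Q(W, A) = -120 (Q(W, A) = -20*6 = -120)
j = 120 (j = -1*(-120) = 120)
r(H, f) = 115/2 + H/2 (r(H, f) = -5/2 + (H + 120)/2 = -5/2 + (120 + H)/2 = -5/2 + (60 + H/2) = 115/2 + H/2)
r(4, b)*(-207) = (115/2 + (½)*4)*(-207) = (115/2 + 2)*(-207) = (119/2)*(-207) = -24633/2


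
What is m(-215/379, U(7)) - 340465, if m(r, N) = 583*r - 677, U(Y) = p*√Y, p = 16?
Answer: -129418163/379 ≈ -3.4147e+5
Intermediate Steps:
U(Y) = 16*√Y
m(r, N) = -677 + 583*r
m(-215/379, U(7)) - 340465 = (-677 + 583*(-215/379)) - 340465 = (-677 - 125345/379) - 340465 = -381928/379 - 340465 = -129418163/379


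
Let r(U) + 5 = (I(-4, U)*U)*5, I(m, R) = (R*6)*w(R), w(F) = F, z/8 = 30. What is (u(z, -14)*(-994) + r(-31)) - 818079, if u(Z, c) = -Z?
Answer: -1473254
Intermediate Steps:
z = 240 (z = 8*30 = 240)
I(m, R) = 6*R**2 (I(m, R) = (R*6)*R = (6*R)*R = 6*R**2)
r(U) = -5 + 30*U**3 (r(U) = -5 + ((6*U**2)*U)*5 = -5 + (6*U**3)*5 = -5 + 30*U**3)
(u(z, -14)*(-994) + r(-31)) - 818079 = (-1*240*(-994) + (-5 + 30*(-31)**3)) - 818079 = (-240*(-994) + (-5 + 30*(-29791))) - 818079 = (238560 + (-5 - 893730)) - 818079 = (238560 - 893735) - 818079 = -655175 - 818079 = -1473254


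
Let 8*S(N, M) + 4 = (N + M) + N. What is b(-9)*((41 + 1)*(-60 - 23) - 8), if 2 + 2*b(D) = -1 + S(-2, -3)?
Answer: 61145/8 ≈ 7643.1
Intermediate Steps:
S(N, M) = -1/2 + N/4 + M/8 (S(N, M) = -1/2 + ((N + M) + N)/8 = -1/2 + ((M + N) + N)/8 = -1/2 + (M + 2*N)/8 = -1/2 + (N/4 + M/8) = -1/2 + N/4 + M/8)
b(D) = -35/16 (b(D) = -1 + (-1 + (-1/2 + (1/4)*(-2) + (1/8)*(-3)))/2 = -1 + (-1 + (-1/2 - 1/2 - 3/8))/2 = -1 + (-1 - 11/8)/2 = -1 + (1/2)*(-19/8) = -1 - 19/16 = -35/16)
b(-9)*((41 + 1)*(-60 - 23) - 8) = -35*((41 + 1)*(-60 - 23) - 8)/16 = -35*(42*(-83) - 8)/16 = -35*(-3486 - 8)/16 = -35/16*(-3494) = 61145/8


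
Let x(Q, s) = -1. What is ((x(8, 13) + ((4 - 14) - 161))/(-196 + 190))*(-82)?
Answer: -7052/3 ≈ -2350.7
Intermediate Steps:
((x(8, 13) + ((4 - 14) - 161))/(-196 + 190))*(-82) = ((-1 + ((4 - 14) - 161))/(-196 + 190))*(-82) = ((-1 + (-10 - 161))/(-6))*(-82) = ((-1 - 171)*(-⅙))*(-82) = -172*(-⅙)*(-82) = (86/3)*(-82) = -7052/3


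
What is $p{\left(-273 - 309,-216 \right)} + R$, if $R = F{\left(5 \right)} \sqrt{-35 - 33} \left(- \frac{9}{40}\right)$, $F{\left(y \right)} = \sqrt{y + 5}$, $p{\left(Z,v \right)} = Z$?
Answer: $-582 - \frac{9 i \sqrt{170}}{20} \approx -582.0 - 5.8673 i$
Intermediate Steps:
$F{\left(y \right)} = \sqrt{5 + y}$
$R = - \frac{9 i \sqrt{170}}{20}$ ($R = \sqrt{5 + 5} \sqrt{-35 - 33} \left(- \frac{9}{40}\right) = \sqrt{10} \sqrt{-68} \left(\left(-9\right) \frac{1}{40}\right) = \sqrt{10} \cdot 2 i \sqrt{17} \left(- \frac{9}{40}\right) = 2 i \sqrt{170} \left(- \frac{9}{40}\right) = - \frac{9 i \sqrt{170}}{20} \approx - 5.8673 i$)
$p{\left(-273 - 309,-216 \right)} + R = \left(-273 - 309\right) - \frac{9 i \sqrt{170}}{20} = -582 - \frac{9 i \sqrt{170}}{20}$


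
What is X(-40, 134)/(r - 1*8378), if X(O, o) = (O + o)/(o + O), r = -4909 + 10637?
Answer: -1/2650 ≈ -0.00037736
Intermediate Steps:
r = 5728
X(O, o) = 1 (X(O, o) = (O + o)/(O + o) = 1)
X(-40, 134)/(r - 1*8378) = 1/(5728 - 1*8378) = 1/(5728 - 8378) = 1/(-2650) = 1*(-1/2650) = -1/2650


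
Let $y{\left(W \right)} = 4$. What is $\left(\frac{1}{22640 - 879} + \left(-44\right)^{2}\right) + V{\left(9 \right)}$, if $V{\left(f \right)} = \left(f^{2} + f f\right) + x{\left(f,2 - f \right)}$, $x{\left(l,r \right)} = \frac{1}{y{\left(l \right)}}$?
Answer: $\frac{182640077}{87044} \approx 2098.3$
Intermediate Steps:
$x{\left(l,r \right)} = \frac{1}{4}$
$V{\left(f \right)} = \frac{1}{4} + 2 f^{2}$ ($V{\left(f \right)} = \left(f^{2} + f f\right) + \frac{1}{4} = \left(f^{2} + f^{2}\right) + \frac{1}{4} = 2 f^{2} + \frac{1}{4} = \frac{1}{4} + 2 f^{2}$)
$\left(\frac{1}{22640 - 879} + \left(-44\right)^{2}\right) + V{\left(9 \right)} = \left(\frac{1}{22640 - 879} + \left(-44\right)^{2}\right) + \left(\frac{1}{4} + 2 \cdot 9^{2}\right) = \left(\frac{1}{21761} + 1936\right) + \left(\frac{1}{4} + 2 \cdot 81\right) = \left(\frac{1}{21761} + 1936\right) + \left(\frac{1}{4} + 162\right) = \frac{42129297}{21761} + \frac{649}{4} = \frac{182640077}{87044}$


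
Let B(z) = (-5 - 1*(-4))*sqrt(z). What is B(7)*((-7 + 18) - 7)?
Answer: -4*sqrt(7) ≈ -10.583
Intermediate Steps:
B(z) = -sqrt(z) (B(z) = (-5 + 4)*sqrt(z) = -sqrt(z))
B(7)*((-7 + 18) - 7) = (-sqrt(7))*((-7 + 18) - 7) = (-sqrt(7))*(11 - 7) = -sqrt(7)*4 = -4*sqrt(7)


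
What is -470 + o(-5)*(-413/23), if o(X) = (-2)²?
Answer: -12462/23 ≈ -541.83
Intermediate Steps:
o(X) = 4
-470 + o(-5)*(-413/23) = -470 + 4*(-413/23) = -470 - 1652/23 = -12462/23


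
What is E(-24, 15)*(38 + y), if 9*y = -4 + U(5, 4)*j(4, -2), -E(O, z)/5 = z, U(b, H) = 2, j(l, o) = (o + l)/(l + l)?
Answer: -16925/6 ≈ -2820.8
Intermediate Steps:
j(l, o) = (l + o)/(2*l) (j(l, o) = (l + o)/((2*l)) = (l + o)*(1/(2*l)) = (l + o)/(2*l))
E(O, z) = -5*z
y = -7/18 (y = (-4 + 2*((1/2)*(4 - 2)/4))/9 = (-4 + 2*((1/2)*(1/4)*2))/9 = (-4 + 2*(1/4))/9 = (-4 + 1/2)/9 = (1/9)*(-7/2) = -7/18 ≈ -0.38889)
E(-24, 15)*(38 + y) = (-5*15)*(38 - 7/18) = -75*677/18 = -16925/6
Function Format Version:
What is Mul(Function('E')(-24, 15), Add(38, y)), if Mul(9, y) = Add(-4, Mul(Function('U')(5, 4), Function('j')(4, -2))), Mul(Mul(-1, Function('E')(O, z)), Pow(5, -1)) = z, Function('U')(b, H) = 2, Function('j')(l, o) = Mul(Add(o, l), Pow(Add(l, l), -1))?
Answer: Rational(-16925, 6) ≈ -2820.8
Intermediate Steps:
Function('j')(l, o) = Mul(Rational(1, 2), Pow(l, -1), Add(l, o)) (Function('j')(l, o) = Mul(Add(l, o), Pow(Mul(2, l), -1)) = Mul(Add(l, o), Mul(Rational(1, 2), Pow(l, -1))) = Mul(Rational(1, 2), Pow(l, -1), Add(l, o)))
Function('E')(O, z) = Mul(-5, z)
y = Rational(-7, 18) (y = Mul(Rational(1, 9), Add(-4, Mul(2, Mul(Rational(1, 2), Pow(4, -1), Add(4, -2))))) = Mul(Rational(1, 9), Add(-4, Mul(2, Mul(Rational(1, 2), Rational(1, 4), 2)))) = Mul(Rational(1, 9), Add(-4, Mul(2, Rational(1, 4)))) = Mul(Rational(1, 9), Add(-4, Rational(1, 2))) = Mul(Rational(1, 9), Rational(-7, 2)) = Rational(-7, 18) ≈ -0.38889)
Mul(Function('E')(-24, 15), Add(38, y)) = Mul(Mul(-5, 15), Add(38, Rational(-7, 18))) = Mul(-75, Rational(677, 18)) = Rational(-16925, 6)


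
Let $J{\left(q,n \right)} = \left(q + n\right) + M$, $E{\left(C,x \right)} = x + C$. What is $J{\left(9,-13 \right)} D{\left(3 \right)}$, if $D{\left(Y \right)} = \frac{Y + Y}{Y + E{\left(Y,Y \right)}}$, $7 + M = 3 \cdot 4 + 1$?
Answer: $\frac{4}{3} \approx 1.3333$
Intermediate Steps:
$E{\left(C,x \right)} = C + x$
$M = 6$ ($M = -7 + \left(3 \cdot 4 + 1\right) = -7 + \left(12 + 1\right) = -7 + 13 = 6$)
$J{\left(q,n \right)} = 6 + n + q$ ($J{\left(q,n \right)} = \left(q + n\right) + 6 = \left(n + q\right) + 6 = 6 + n + q$)
$D{\left(Y \right)} = \frac{2}{3}$ ($D{\left(Y \right)} = \frac{Y + Y}{Y + \left(Y + Y\right)} = \frac{2 Y}{Y + 2 Y} = \frac{2 Y}{3 Y} = 2 Y \frac{1}{3 Y} = \frac{2}{3}$)
$J{\left(9,-13 \right)} D{\left(3 \right)} = \left(6 - 13 + 9\right) \frac{2}{3} = 2 \cdot \frac{2}{3} = \frac{4}{3}$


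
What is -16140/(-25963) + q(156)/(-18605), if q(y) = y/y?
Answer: 300258737/483041615 ≈ 0.62160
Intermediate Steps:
q(y) = 1
-16140/(-25963) + q(156)/(-18605) = -16140/(-25963) + 1/(-18605) = -16140*(-1/25963) + 1*(-1/18605) = 16140/25963 - 1/18605 = 300258737/483041615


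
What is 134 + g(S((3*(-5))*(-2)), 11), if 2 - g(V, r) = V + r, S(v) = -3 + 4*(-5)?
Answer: 148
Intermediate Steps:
S(v) = -23 (S(v) = -3 - 20 = -23)
g(V, r) = 2 - V - r (g(V, r) = 2 - (V + r) = 2 + (-V - r) = 2 - V - r)
134 + g(S((3*(-5))*(-2)), 11) = 134 + (2 - 1*(-23) - 1*11) = 134 + (2 + 23 - 11) = 134 + 14 = 148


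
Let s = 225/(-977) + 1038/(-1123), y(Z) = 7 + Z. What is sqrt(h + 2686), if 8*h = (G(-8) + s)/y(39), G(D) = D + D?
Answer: sqrt(27366721066653527243)/100939732 ≈ 51.826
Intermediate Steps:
G(D) = 2*D
s = -1266801/1097171 (s = 225*(-1/977) + 1038*(-1/1123) = -225/977 - 1038/1123 = -1266801/1097171 ≈ -1.1546)
h = -18821537/403758928 (h = ((2*(-8) - 1266801/1097171)/(7 + 39))/8 = ((-16 - 1266801/1097171)/46)/8 = (-18821537/1097171*1/46)/8 = (1/8)*(-18821537/50469866) = -18821537/403758928 ≈ -0.046616)
sqrt(h + 2686) = sqrt(-18821537/403758928 + 2686) = sqrt(1084477659071/403758928) = sqrt(27366721066653527243)/100939732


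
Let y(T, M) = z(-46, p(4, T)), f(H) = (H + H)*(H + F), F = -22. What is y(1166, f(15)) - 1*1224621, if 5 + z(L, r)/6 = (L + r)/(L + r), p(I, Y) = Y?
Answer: -1224645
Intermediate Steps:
f(H) = 2*H*(-22 + H) (f(H) = (H + H)*(H - 22) = (2*H)*(-22 + H) = 2*H*(-22 + H))
z(L, r) = -24 (z(L, r) = -30 + 6*((L + r)/(L + r)) = -30 + 6*1 = -30 + 6 = -24)
y(T, M) = -24
y(1166, f(15)) - 1*1224621 = -24 - 1*1224621 = -24 - 1224621 = -1224645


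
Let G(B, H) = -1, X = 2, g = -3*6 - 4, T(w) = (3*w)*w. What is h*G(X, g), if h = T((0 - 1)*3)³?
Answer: -19683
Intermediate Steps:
T(w) = 3*w²
g = -22 (g = -18 - 4 = -22)
h = 19683 (h = (3*((0 - 1)*3)²)³ = (3*(-1*3)²)³ = (3*(-3)²)³ = (3*9)³ = 27³ = 19683)
h*G(X, g) = 19683*(-1) = -19683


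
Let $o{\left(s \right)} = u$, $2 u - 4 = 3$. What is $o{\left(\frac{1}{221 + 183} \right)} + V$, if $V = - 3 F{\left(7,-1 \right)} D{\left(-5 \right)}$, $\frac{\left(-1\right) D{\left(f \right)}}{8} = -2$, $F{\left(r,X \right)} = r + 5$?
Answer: $- \frac{1145}{2} \approx -572.5$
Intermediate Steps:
$F{\left(r,X \right)} = 5 + r$
$D{\left(f \right)} = 16$ ($D{\left(f \right)} = \left(-8\right) \left(-2\right) = 16$)
$u = \frac{7}{2}$ ($u = 2 + \frac{1}{2} \cdot 3 = 2 + \frac{3}{2} = \frac{7}{2} \approx 3.5$)
$V = -576$ ($V = - 3 \left(5 + 7\right) 16 = \left(-3\right) 12 \cdot 16 = \left(-36\right) 16 = -576$)
$o{\left(s \right)} = \frac{7}{2}$
$o{\left(\frac{1}{221 + 183} \right)} + V = \frac{7}{2} - 576 = - \frac{1145}{2}$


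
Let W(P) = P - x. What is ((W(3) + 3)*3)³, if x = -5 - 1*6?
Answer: 132651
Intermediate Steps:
x = -11 (x = -5 - 6 = -11)
W(P) = 11 + P (W(P) = P - 1*(-11) = P + 11 = 11 + P)
((W(3) + 3)*3)³ = (((11 + 3) + 3)*3)³ = ((14 + 3)*3)³ = (17*3)³ = 51³ = 132651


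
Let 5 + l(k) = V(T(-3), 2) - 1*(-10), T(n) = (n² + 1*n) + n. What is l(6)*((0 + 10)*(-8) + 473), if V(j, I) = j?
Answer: 3144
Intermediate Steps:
T(n) = n² + 2*n (T(n) = (n² + n) + n = (n + n²) + n = n² + 2*n)
l(k) = 8 (l(k) = -5 + (-3*(2 - 3) - 1*(-10)) = -5 + (-3*(-1) + 10) = -5 + (3 + 10) = -5 + 13 = 8)
l(6)*((0 + 10)*(-8) + 473) = 8*((0 + 10)*(-8) + 473) = 8*(10*(-8) + 473) = 8*(-80 + 473) = 8*393 = 3144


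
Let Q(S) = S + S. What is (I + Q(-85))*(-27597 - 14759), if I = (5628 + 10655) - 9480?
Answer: -280947348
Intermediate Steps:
Q(S) = 2*S
I = 6803 (I = 16283 - 9480 = 6803)
(I + Q(-85))*(-27597 - 14759) = (6803 + 2*(-85))*(-27597 - 14759) = (6803 - 170)*(-42356) = 6633*(-42356) = -280947348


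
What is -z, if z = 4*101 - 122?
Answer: -282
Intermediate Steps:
z = 282 (z = 404 - 122 = 282)
-z = -1*282 = -282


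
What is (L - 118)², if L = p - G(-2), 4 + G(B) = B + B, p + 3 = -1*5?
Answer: 13924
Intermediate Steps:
p = -8 (p = -3 - 1*5 = -3 - 5 = -8)
G(B) = -4 + 2*B (G(B) = -4 + (B + B) = -4 + 2*B)
L = 0 (L = -8 - (-4 + 2*(-2)) = -8 - (-4 - 4) = -8 - 1*(-8) = -8 + 8 = 0)
(L - 118)² = (0 - 118)² = (-118)² = 13924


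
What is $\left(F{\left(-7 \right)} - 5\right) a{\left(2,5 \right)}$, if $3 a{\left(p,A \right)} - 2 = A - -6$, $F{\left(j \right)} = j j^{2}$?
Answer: $-1508$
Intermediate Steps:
$F{\left(j \right)} = j^{3}$
$a{\left(p,A \right)} = \frac{8}{3} + \frac{A}{3}$ ($a{\left(p,A \right)} = \frac{2}{3} + \frac{A - -6}{3} = \frac{2}{3} + \frac{A + 6}{3} = \frac{2}{3} + \frac{6 + A}{3} = \frac{2}{3} + \left(2 + \frac{A}{3}\right) = \frac{8}{3} + \frac{A}{3}$)
$\left(F{\left(-7 \right)} - 5\right) a{\left(2,5 \right)} = \left(\left(-7\right)^{3} - 5\right) \left(\frac{8}{3} + \frac{1}{3} \cdot 5\right) = \left(-343 - 5\right) \left(\frac{8}{3} + \frac{5}{3}\right) = \left(-348\right) \frac{13}{3} = -1508$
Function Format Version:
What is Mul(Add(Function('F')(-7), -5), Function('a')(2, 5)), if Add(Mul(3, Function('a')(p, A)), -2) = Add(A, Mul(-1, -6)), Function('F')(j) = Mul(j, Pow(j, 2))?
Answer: -1508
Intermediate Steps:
Function('F')(j) = Pow(j, 3)
Function('a')(p, A) = Add(Rational(8, 3), Mul(Rational(1, 3), A)) (Function('a')(p, A) = Add(Rational(2, 3), Mul(Rational(1, 3), Add(A, Mul(-1, -6)))) = Add(Rational(2, 3), Mul(Rational(1, 3), Add(A, 6))) = Add(Rational(2, 3), Mul(Rational(1, 3), Add(6, A))) = Add(Rational(2, 3), Add(2, Mul(Rational(1, 3), A))) = Add(Rational(8, 3), Mul(Rational(1, 3), A)))
Mul(Add(Function('F')(-7), -5), Function('a')(2, 5)) = Mul(Add(Pow(-7, 3), -5), Add(Rational(8, 3), Mul(Rational(1, 3), 5))) = Mul(Add(-343, -5), Add(Rational(8, 3), Rational(5, 3))) = Mul(-348, Rational(13, 3)) = -1508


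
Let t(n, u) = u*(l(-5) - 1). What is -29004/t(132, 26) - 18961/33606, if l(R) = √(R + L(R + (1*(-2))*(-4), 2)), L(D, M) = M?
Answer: 60796030/218439 + 7251*I*√3/26 ≈ 278.32 + 483.04*I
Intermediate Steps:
l(R) = √(2 + R) (l(R) = √(R + 2) = √(2 + R))
t(n, u) = u*(-1 + I*√3) (t(n, u) = u*(√(2 - 5) - 1) = u*(√(-3) - 1) = u*(I*√3 - 1) = u*(-1 + I*√3))
-29004/t(132, 26) - 18961/33606 = -29004*1/(26*(-1 + I*√3)) - 18961/33606 = -29004/(-26 + 26*I*√3) - 18961*1/33606 = -29004/(-26 + 26*I*√3) - 18961/33606 = -18961/33606 - 29004/(-26 + 26*I*√3)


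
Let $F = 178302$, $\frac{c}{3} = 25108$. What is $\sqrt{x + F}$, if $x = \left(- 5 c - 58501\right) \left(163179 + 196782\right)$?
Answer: $i \sqrt{156626411979} \approx 3.9576 \cdot 10^{5} i$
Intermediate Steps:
$c = 75324$ ($c = 3 \cdot 25108 = 75324$)
$x = -156626590281$ ($x = \left(\left(-5\right) 75324 - 58501\right) \left(163179 + 196782\right) = \left(-376620 - 58501\right) 359961 = \left(-435121\right) 359961 = -156626590281$)
$\sqrt{x + F} = \sqrt{-156626590281 + 178302} = \sqrt{-156626411979} = i \sqrt{156626411979}$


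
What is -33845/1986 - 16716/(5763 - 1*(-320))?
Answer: -34153873/1725834 ≈ -19.790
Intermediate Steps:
-33845/1986 - 16716/(5763 - 1*(-320)) = -33845*1/1986 - 16716/(5763 + 320) = -33845/1986 - 16716/6083 = -33845/1986 - 16716*1/6083 = -33845/1986 - 2388/869 = -34153873/1725834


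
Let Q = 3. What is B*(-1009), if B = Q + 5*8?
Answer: -43387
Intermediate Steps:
B = 43 (B = 3 + 5*8 = 3 + 40 = 43)
B*(-1009) = 43*(-1009) = -43387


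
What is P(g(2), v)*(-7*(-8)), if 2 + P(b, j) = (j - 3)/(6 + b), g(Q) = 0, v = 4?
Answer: -308/3 ≈ -102.67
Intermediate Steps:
P(b, j) = -2 + (-3 + j)/(6 + b) (P(b, j) = -2 + (j - 3)/(6 + b) = -2 + (-3 + j)/(6 + b))
P(g(2), v)*(-7*(-8)) = ((-15 + 4 - 2*0)/(6 + 0))*(-7*(-8)) = ((-15 + 4 + 0)/6)*56 = ((1/6)*(-11))*56 = -11/6*56 = -308/3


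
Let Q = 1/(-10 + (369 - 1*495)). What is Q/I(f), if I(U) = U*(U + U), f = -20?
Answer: -1/108800 ≈ -9.1912e-6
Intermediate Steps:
I(U) = 2*U² (I(U) = U*(2*U) = 2*U²)
Q = -1/136 (Q = 1/(-10 + (369 - 495)) = 1/(-10 - 126) = 1/(-136) = -1/136 ≈ -0.0073529)
Q/I(f) = -1/(136*(2*(-20)²)) = -1/(136*(2*400)) = -1/136/800 = -1/136*1/800 = -1/108800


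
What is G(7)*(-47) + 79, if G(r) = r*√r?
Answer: 79 - 329*√7 ≈ -791.45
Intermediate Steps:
G(r) = r^(3/2)
G(7)*(-47) + 79 = 7^(3/2)*(-47) + 79 = (7*√7)*(-47) + 79 = -329*√7 + 79 = 79 - 329*√7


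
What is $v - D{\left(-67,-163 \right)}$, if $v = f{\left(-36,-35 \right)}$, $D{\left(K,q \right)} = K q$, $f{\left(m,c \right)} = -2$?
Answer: $-10923$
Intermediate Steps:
$v = -2$
$v - D{\left(-67,-163 \right)} = -2 - \left(-67\right) \left(-163\right) = -2 - 10921 = -10923$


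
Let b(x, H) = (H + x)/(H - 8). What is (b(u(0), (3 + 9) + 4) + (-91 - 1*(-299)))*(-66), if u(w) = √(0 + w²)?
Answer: -13860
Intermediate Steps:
u(w) = √(w²)
b(x, H) = (H + x)/(-8 + H)
(b(u(0), (3 + 9) + 4) + (-91 - 1*(-299)))*(-66) = ((((3 + 9) + 4) + √(0²))/(-8 + ((3 + 9) + 4)) + (-91 - 1*(-299)))*(-66) = (((12 + 4) + √0)/(-8 + (12 + 4)) + (-91 + 299))*(-66) = ((16 + 0)/(-8 + 16) + 208)*(-66) = (16/8 + 208)*(-66) = ((⅛)*16 + 208)*(-66) = (2 + 208)*(-66) = 210*(-66) = -13860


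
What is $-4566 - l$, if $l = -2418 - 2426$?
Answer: $278$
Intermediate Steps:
$l = -4844$ ($l = -2418 - 2426 = -4844$)
$-4566 - l = -4566 - -4844 = -4566 + 4844 = 278$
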